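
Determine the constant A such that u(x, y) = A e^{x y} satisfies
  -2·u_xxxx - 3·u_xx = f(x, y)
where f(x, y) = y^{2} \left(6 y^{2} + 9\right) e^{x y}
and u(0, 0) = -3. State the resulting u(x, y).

Substitute the ansatz u = A e^{x y} into the left-hand side.
Derivatives of the ansatz:
  u_xxxx = A y^{4} e^{x y}
  u_xx = A y^{2} e^{x y}
Term by term:
  -2·u_xxxx = - 2 A y^{4} e^{x y}
  -3·u_xx = - 3 A y^{2} e^{x y}
So the left-hand side equals
  - 2 A y^{4} e^{x y} - 3 A y^{2} e^{x y}
This must equal f(x, y) identically; expanded, f = 6 y^{4} e^{x y} + 9 y^{2} e^{x y}.
Matching coefficients of the independent functions:
  [y^{2} e^{x y}]:  - 3 A = 9
  [y^{4} e^{x y}]:  - 2 A = 6
Solving: A = -3.
Check against the point condition:
  u(0, 0) = -3  ⟹  A = -3  ✓
Hence u(x, y) = - 3 e^{x y}.

Answer: u(x, y) = - 3 e^{x y}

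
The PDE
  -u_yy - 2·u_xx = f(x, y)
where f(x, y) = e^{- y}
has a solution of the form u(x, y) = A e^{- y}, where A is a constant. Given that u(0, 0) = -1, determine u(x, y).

Substitute the ansatz u = A e^{- y} into the left-hand side.
Derivatives of the ansatz:
  u_yy = A e^{- y}
  u_xx = 0
Term by term:
  -u_yy = - A e^{- y}
  -2·u_xx = 0
So the left-hand side equals
  - A e^{- y}
This must equal f(x, y) = e^{- y} identically.
Matching coefficients of the independent functions:
  [e^{- y}]:  - A = 1
Solving: A = -1.
Check against the point condition:
  u(0, 0) = -1  ⟹  A = -1  ✓
Hence u(x, y) = - e^{- y}.

Answer: u(x, y) = - e^{- y}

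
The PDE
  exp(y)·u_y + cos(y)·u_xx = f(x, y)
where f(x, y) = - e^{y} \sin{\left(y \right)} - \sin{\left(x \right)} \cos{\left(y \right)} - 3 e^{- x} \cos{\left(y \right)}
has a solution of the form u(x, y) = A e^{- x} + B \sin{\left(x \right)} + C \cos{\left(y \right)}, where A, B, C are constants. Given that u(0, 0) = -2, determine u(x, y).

Substitute the ansatz u = A e^{- x} + B \sin{\left(x \right)} + C \cos{\left(y \right)} into the left-hand side.
Derivatives of the ansatz:
  u_y = - C \sin{\left(y \right)}
  u_xx = A e^{- x} - B \sin{\left(x \right)}
Term by term:
  exp(y)·u_y = - C e^{y} \sin{\left(y \right)}
  cos(y)·u_xx = A e^{- x} \cos{\left(y \right)} - B \sin{\left(x \right)} \cos{\left(y \right)}
So the left-hand side equals
  A e^{- x} \cos{\left(y \right)} - B \sin{\left(x \right)} \cos{\left(y \right)} - C e^{y} \sin{\left(y \right)}
This must equal f(x, y) = - e^{y} \sin{\left(y \right)} - \sin{\left(x \right)} \cos{\left(y \right)} - 3 e^{- x} \cos{\left(y \right)} identically.
Matching coefficients of the independent functions:
  [e^{- x} \cos{\left(y \right)}]:  A = -3
  [e^{y} \sin{\left(y \right)}]:  - C = -1
  [\sin{\left(x \right)} \cos{\left(y \right)}]:  - B = -1
Solving: A = -3, B = 1, C = 1.
Check against the point condition:
  u(0, 0) = -2  ⟹  A + C = -2  ✓
Hence u(x, y) = \sin{\left(x \right)} + \cos{\left(y \right)} - 3 e^{- x}.

Answer: u(x, y) = \sin{\left(x \right)} + \cos{\left(y \right)} - 3 e^{- x}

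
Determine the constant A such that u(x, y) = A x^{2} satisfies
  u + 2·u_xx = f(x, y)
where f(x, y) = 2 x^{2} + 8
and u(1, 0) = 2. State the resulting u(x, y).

Answer: u(x, y) = 2 x^{2}

Derivation:
Substitute the ansatz u = A x^{2} into the left-hand side.
Derivatives of the ansatz:
  u_xx = 2 A
Term by term:
  u = A x^{2}
  2·u_xx = 4 A
So the left-hand side equals
  A x^{2} + 4 A
This must equal f(x, y) = 2 x^{2} + 8 identically.
Matching coefficients of the independent functions:
  [constant term]:  4 A = 8
  [x^{2}]:  A = 2
Solving: A = 2.
Check against the point condition:
  u(1, 0) = 2  ⟹  A = 2  ✓
Hence u(x, y) = 2 x^{2}.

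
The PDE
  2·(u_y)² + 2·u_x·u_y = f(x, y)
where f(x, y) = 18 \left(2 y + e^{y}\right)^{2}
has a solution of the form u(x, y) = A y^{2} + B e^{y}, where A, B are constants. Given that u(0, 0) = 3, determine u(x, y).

Substitute the ansatz u = A y^{2} + B e^{y} into the left-hand side.
Derivatives of the ansatz:
  u_y = 2 A y + B e^{y}
  u_x = 0
Term by term:
  2·(u_y)² = 8 A^{2} y^{2} + 8 A B y e^{y} + 2 B^{2} e^{2 y}
  2·u_x·u_y = 0
So the left-hand side equals
  8 A^{2} y^{2} + 8 A B y e^{y} + 2 B^{2} e^{2 y}
This must equal f(x, y) identically; expanded, f = 72 y^{2} + 72 y e^{y} + 18 e^{2 y}.
Matching coefficients of the independent functions:
  [y^{2}]:  8 A^{2} = 72
  [y e^{y}]:  8 A B = 72
  [e^{2 y}]:  2 B^{2} = 18
These equations allow (A, B) = (-3, -3) or (3, 3).
Impose the point condition(s):
  u(0, 0) = 3  ⟹  B = 3
Only A = 3, B = 3 satisfies everything.
Hence u(x, y) = 3 y^{2} + 3 e^{y}.

Answer: u(x, y) = 3 y^{2} + 3 e^{y}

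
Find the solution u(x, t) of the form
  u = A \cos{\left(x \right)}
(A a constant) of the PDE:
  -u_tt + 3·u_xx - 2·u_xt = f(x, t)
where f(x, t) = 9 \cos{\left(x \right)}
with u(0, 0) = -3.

Substitute the ansatz u = A \cos{\left(x \right)} into the left-hand side.
Derivatives of the ansatz:
  u_tt = 0
  u_xx = - A \cos{\left(x \right)}
  u_xt = 0
Term by term:
  -u_tt = 0
  3·u_xx = - 3 A \cos{\left(x \right)}
  -2·u_xt = 0
So the left-hand side equals
  - 3 A \cos{\left(x \right)}
This must equal f(x, t) = 9 \cos{\left(x \right)} identically.
Matching coefficients of the independent functions:
  [\cos{\left(x \right)}]:  - 3 A = 9
Solving: A = -3.
Check against the point condition:
  u(0, 0) = -3  ⟹  A = -3  ✓
Hence u(x, t) = - 3 \cos{\left(x \right)}.

Answer: u(x, t) = - 3 \cos{\left(x \right)}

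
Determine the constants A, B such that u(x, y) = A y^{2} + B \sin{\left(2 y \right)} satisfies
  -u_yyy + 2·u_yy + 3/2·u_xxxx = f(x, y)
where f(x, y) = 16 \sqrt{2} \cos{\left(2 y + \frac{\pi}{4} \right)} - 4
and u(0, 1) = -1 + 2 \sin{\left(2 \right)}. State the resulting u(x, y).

Substitute the ansatz u = A y^{2} + B \sin{\left(2 y \right)} into the left-hand side.
Derivatives of the ansatz:
  u_yyy = - 8 B \cos{\left(2 y \right)}
  u_yy = 2 A - 4 B \sin{\left(2 y \right)}
  u_xxxx = 0
Term by term:
  -u_yyy = 8 B \cos{\left(2 y \right)}
  2·u_yy = 4 A - 8 B \sin{\left(2 y \right)}
  3/2·u_xxxx = 0
So the left-hand side equals
  4 A - 8 B \sin{\left(2 y \right)} + 8 B \cos{\left(2 y \right)}
This must equal f(x, y) identically; expanded, f = - 16 \sin{\left(2 y \right)} + 16 \cos{\left(2 y \right)} - 4.
Matching coefficients of the independent functions:
  [constant term]:  4 A = -4
  [\sin{\left(2 y \right)}]:  - 8 B = -16
  [\cos{\left(2 y \right)}]:  8 B = 16
Solving: A = -1, B = 2.
Check against the point condition:
  u(0, 1) = -1 + 2 \sin{\left(2 \right)}  ⟹  A + B \sin{\left(2 \right)} = -1 + 2 \sin{\left(2 \right)}  ✓
Hence u(x, y) = - y^{2} + 2 \sin{\left(2 y \right)}.

Answer: u(x, y) = - y^{2} + 2 \sin{\left(2 y \right)}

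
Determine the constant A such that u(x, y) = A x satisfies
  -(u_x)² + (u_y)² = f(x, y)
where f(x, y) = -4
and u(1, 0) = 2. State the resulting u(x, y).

Answer: u(x, y) = 2 x

Derivation:
Substitute the ansatz u = A x into the left-hand side.
Derivatives of the ansatz:
  u_x = A
  u_y = 0
Term by term:
  -(u_x)² = - A^{2}
  (u_y)² = 0
So the left-hand side equals
  - A^{2}
This must equal f(x, y) = -4 identically.
Matching coefficients of the independent functions:
  [constant term]:  - A^{2} = -4
These equations allow (A) = (-2) or (2).
Impose the point condition(s):
  u(1, 0) = 2  ⟹  A = 2
Only A = 2 satisfies everything.
Hence u(x, y) = 2 x.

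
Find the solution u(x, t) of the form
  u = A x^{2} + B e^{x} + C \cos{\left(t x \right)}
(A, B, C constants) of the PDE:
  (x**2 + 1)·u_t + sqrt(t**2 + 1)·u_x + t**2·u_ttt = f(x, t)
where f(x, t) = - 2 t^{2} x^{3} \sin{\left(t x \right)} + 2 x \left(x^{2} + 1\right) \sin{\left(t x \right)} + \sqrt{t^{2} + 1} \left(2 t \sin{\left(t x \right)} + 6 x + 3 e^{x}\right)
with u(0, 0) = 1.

Answer: u(x, t) = 3 x^{2} + 3 e^{x} - 2 \cos{\left(t x \right)}

Derivation:
Substitute the ansatz u = A x^{2} + B e^{x} + C \cos{\left(t x \right)} into the left-hand side.
Derivatives of the ansatz:
  u_t = - C x \sin{\left(t x \right)}
  u_x = 2 A x + B e^{x} - C t \sin{\left(t x \right)}
  u_ttt = C x^{3} \sin{\left(t x \right)}
Term by term:
  (x**2 + 1)·u_t = - C x^{3} \sin{\left(t x \right)} - C x \sin{\left(t x \right)}
  sqrt(t**2 + 1)·u_x = 2 A x \sqrt{t^{2} + 1} + B \sqrt{t^{2} + 1} e^{x} - C t \sqrt{t^{2} + 1} \sin{\left(t x \right)}
  t**2·u_ttt = C t^{2} x^{3} \sin{\left(t x \right)}
So the left-hand side equals
  2 A x \sqrt{t^{2} + 1} + B \sqrt{t^{2} + 1} e^{x} + C t^{2} x^{3} \sin{\left(t x \right)} - C t \sqrt{t^{2} + 1} \sin{\left(t x \right)} - C x^{3} \sin{\left(t x \right)} - C x \sin{\left(t x \right)}
This must equal f(x, t) identically; expanded, f = - 2 t^{2} x^{3} \sin{\left(t x \right)} + 2 t \sqrt{t^{2} + 1} \sin{\left(t x \right)} + 2 x^{3} \sin{\left(t x \right)} + 6 x \sqrt{t^{2} + 1} + 2 x \sin{\left(t x \right)} + 3 \sqrt{t^{2} + 1} e^{x}.
Matching coefficients of the independent functions:
  [x \sqrt{t^{2} + 1}]:  2 A = 6
  [x \sin{\left(t x \right)}, x^{3} \sin{\left(t x \right)}, t \sqrt{t^{2} + 1} \sin{\left(t x \right)}]:  - C = 2
  [\sqrt{t^{2} + 1} e^{x}]:  B = 3
  [t^{2} x^{3} \sin{\left(t x \right)}]:  C = -2
Solving: A = 3, B = 3, C = -2.
Check against the point condition:
  u(0, 0) = 1  ⟹  B + C = 1  ✓
Hence u(x, t) = 3 x^{2} + 3 e^{x} - 2 \cos{\left(t x \right)}.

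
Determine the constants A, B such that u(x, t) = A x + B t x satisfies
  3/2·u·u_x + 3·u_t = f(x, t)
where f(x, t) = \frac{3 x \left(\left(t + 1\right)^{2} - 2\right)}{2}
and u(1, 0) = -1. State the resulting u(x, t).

Answer: u(x, t) = - t x - x

Derivation:
Substitute the ansatz u = A x + B t x into the left-hand side.
Derivatives of the ansatz:
  u_x = A + B t
  u_t = B x
Term by term:
  3/2·u·u_x = \frac{3 A^{2} x}{2} + 3 A B t x + \frac{3 B^{2} t^{2} x}{2}
  3·u_t = 3 B x
So the left-hand side equals
  \frac{3 A^{2} x}{2} + 3 A B t x + \frac{3 B^{2} t^{2} x}{2} + 3 B x
This must equal f(x, t) identically; expanded, f = \frac{3 t^{2} x}{2} + 3 t x - \frac{3 x}{2}.
Matching coefficients of the independent functions:
  [x]:  \frac{3 A^{2}}{2} + 3 B = - \frac{3}{2}
  [t x]:  3 A B = 3
  [t^{2} x]:  \frac{3 B^{2}}{2} = \frac{3}{2}
Solving: A = -1, B = -1.
Check against the point condition:
  u(1, 0) = -1  ⟹  A = -1  ✓
Hence u(x, t) = - t x - x.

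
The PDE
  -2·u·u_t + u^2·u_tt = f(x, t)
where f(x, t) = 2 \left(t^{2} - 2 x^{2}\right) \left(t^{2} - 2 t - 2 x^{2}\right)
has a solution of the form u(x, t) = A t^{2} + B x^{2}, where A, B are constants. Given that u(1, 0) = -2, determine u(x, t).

Substitute the ansatz u = A t^{2} + B x^{2} into the left-hand side.
Derivatives of the ansatz:
  u_t = 2 A t
  u_tt = 2 A
Term by term:
  -2·u·u_t = - 4 A^{2} t^{3} - 4 A B t x^{2}
  u^2·u_tt = 2 A^{3} t^{4} + 4 A^{2} B t^{2} x^{2} + 2 A B^{2} x^{4}
So the left-hand side equals
  2 A^{3} t^{4} + 4 A^{2} B t^{2} x^{2} - 4 A^{2} t^{3} + 2 A B^{2} x^{4} - 4 A B t x^{2}
This must equal f(x, t) identically; expanded, f = 2 t^{4} - 4 t^{3} - 8 t^{2} x^{2} + 8 t x^{2} + 8 x^{4}.
Matching coefficients of the independent functions:
  [t^{3}]:  - 4 A^{2} = -4
  [t^{4}]:  2 A^{3} = 2
  [x^{4}]:  2 A B^{2} = 8
  [t x^{2}]:  - 4 A B = 8
  [t^{2} x^{2}]:  4 A^{2} B = -8
Solving: A = 1, B = -2.
Check against the point condition:
  u(1, 0) = -2  ⟹  B = -2  ✓
Hence u(x, t) = t^{2} - 2 x^{2}.

Answer: u(x, t) = t^{2} - 2 x^{2}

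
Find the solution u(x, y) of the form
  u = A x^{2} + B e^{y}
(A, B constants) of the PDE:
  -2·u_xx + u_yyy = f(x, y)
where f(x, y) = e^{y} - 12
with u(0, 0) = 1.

Substitute the ansatz u = A x^{2} + B e^{y} into the left-hand side.
Derivatives of the ansatz:
  u_xx = 2 A
  u_yyy = B e^{y}
Term by term:
  -2·u_xx = - 4 A
  u_yyy = B e^{y}
So the left-hand side equals
  - 4 A + B e^{y}
This must equal f(x, y) = e^{y} - 12 identically.
Matching coefficients of the independent functions:
  [constant term]:  - 4 A = -12
  [e^{y}]:  B = 1
Solving: A = 3, B = 1.
Check against the point condition:
  u(0, 0) = 1  ⟹  B = 1  ✓
Hence u(x, y) = 3 x^{2} + e^{y}.

Answer: u(x, y) = 3 x^{2} + e^{y}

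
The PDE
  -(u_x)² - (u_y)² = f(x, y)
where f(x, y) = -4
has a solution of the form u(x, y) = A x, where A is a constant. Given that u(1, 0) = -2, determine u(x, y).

Substitute the ansatz u = A x into the left-hand side.
Derivatives of the ansatz:
  u_x = A
  u_y = 0
Term by term:
  -(u_x)² = - A^{2}
  -(u_y)² = 0
So the left-hand side equals
  - A^{2}
This must equal f(x, y) = -4 identically.
Matching coefficients of the independent functions:
  [constant term]:  - A^{2} = -4
These equations allow (A) = (-2) or (2).
Impose the point condition(s):
  u(1, 0) = -2  ⟹  A = -2
Only A = -2 satisfies everything.
Hence u(x, y) = - 2 x.

Answer: u(x, y) = - 2 x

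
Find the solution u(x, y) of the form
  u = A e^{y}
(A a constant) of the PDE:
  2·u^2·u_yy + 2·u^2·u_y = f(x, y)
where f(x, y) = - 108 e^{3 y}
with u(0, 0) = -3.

Substitute the ansatz u = A e^{y} into the left-hand side.
Derivatives of the ansatz:
  u_yy = A e^{y}
  u_y = A e^{y}
Term by term:
  2·u^2·u_yy = 2 A^{3} e^{3 y}
  2·u^2·u_y = 2 A^{3} e^{3 y}
So the left-hand side equals
  4 A^{3} e^{3 y}
This must equal f(x, y) = - 108 e^{3 y} identically.
Matching coefficients of the independent functions:
  [e^{3 y}]:  4 A^{3} = -108
Solving: A = -3.
Check against the point condition:
  u(0, 0) = -3  ⟹  A = -3  ✓
Hence u(x, y) = - 3 e^{y}.

Answer: u(x, y) = - 3 e^{y}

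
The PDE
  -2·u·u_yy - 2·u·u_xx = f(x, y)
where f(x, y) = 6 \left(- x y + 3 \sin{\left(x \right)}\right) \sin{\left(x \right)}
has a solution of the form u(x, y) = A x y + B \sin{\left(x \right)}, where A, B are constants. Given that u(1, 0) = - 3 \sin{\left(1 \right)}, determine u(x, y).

Answer: u(x, y) = x y - 3 \sin{\left(x \right)}

Derivation:
Substitute the ansatz u = A x y + B \sin{\left(x \right)} into the left-hand side.
Derivatives of the ansatz:
  u_yy = 0
  u_xx = - B \sin{\left(x \right)}
Term by term:
  -2·u·u_yy = 0
  -2·u·u_xx = 2 A B x y \sin{\left(x \right)} + 2 B^{2} \sin^{2}{\left(x \right)}
So the left-hand side equals
  2 A B x y \sin{\left(x \right)} + 2 B^{2} \sin^{2}{\left(x \right)}
This must equal f(x, y) identically; expanded, f = - 6 x y \sin{\left(x \right)} + 18 \sin^{2}{\left(x \right)}.
Matching coefficients of the independent functions:
  [x y \sin{\left(x \right)}]:  2 A B = -6
  [\sin^{2}{\left(x \right)}]:  2 B^{2} = 18
These equations allow (A, B) = (-1, 3) or (1, -3).
Impose the point condition(s):
  u(1, 0) = - 3 \sin{\left(1 \right)}  ⟹  B \sin{\left(1 \right)} = - 3 \sin{\left(1 \right)}
Only A = 1, B = -3 satisfies everything.
Hence u(x, y) = x y - 3 \sin{\left(x \right)}.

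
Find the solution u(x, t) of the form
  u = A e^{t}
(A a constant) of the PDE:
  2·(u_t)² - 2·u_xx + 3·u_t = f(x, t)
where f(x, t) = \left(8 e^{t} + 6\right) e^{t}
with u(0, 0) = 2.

Answer: u(x, t) = 2 e^{t}

Derivation:
Substitute the ansatz u = A e^{t} into the left-hand side.
Derivatives of the ansatz:
  u_t = A e^{t}
  u_xx = 0
Term by term:
  2·(u_t)² = 2 A^{2} e^{2 t}
  -2·u_xx = 0
  3·u_t = 3 A e^{t}
So the left-hand side equals
  2 A^{2} e^{2 t} + 3 A e^{t}
This must equal f(x, t) = \left(8 e^{t} + 6\right) e^{t} identically.
Matching coefficients of the independent functions:
  [e^{t}]:  3 A = 6
  [e^{2 t}]:  2 A^{2} = 8
Solving: A = 2.
Check against the point condition:
  u(0, 0) = 2  ⟹  A = 2  ✓
Hence u(x, t) = 2 e^{t}.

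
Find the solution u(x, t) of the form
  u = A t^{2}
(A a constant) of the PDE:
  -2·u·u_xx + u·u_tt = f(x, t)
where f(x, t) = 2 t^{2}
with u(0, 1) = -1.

Answer: u(x, t) = - t^{2}

Derivation:
Substitute the ansatz u = A t^{2} into the left-hand side.
Derivatives of the ansatz:
  u_xx = 0
  u_tt = 2 A
Term by term:
  -2·u·u_xx = 0
  u·u_tt = 2 A^{2} t^{2}
So the left-hand side equals
  2 A^{2} t^{2}
This must equal f(x, t) = 2 t^{2} identically.
Matching coefficients of the independent functions:
  [t^{2}]:  2 A^{2} = 2
These equations allow (A) = (-1) or (1).
Impose the point condition(s):
  u(0, 1) = -1  ⟹  A = -1
Only A = -1 satisfies everything.
Hence u(x, t) = - t^{2}.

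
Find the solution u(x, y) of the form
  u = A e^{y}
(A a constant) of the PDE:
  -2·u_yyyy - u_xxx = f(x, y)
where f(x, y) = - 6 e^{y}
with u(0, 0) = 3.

Answer: u(x, y) = 3 e^{y}

Derivation:
Substitute the ansatz u = A e^{y} into the left-hand side.
Derivatives of the ansatz:
  u_yyyy = A e^{y}
  u_xxx = 0
Term by term:
  -2·u_yyyy = - 2 A e^{y}
  -u_xxx = 0
So the left-hand side equals
  - 2 A e^{y}
This must equal f(x, y) = - 6 e^{y} identically.
Matching coefficients of the independent functions:
  [e^{y}]:  - 2 A = -6
Solving: A = 3.
Check against the point condition:
  u(0, 0) = 3  ⟹  A = 3  ✓
Hence u(x, y) = 3 e^{y}.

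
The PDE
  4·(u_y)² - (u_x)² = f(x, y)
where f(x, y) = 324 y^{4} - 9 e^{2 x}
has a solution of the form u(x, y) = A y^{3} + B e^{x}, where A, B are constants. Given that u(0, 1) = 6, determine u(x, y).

Answer: u(x, y) = 3 y^{3} + 3 e^{x}

Derivation:
Substitute the ansatz u = A y^{3} + B e^{x} into the left-hand side.
Derivatives of the ansatz:
  u_y = 3 A y^{2}
  u_x = B e^{x}
Term by term:
  4·(u_y)² = 36 A^{2} y^{4}
  -(u_x)² = - B^{2} e^{2 x}
So the left-hand side equals
  36 A^{2} y^{4} - B^{2} e^{2 x}
This must equal f(x, y) = 324 y^{4} - 9 e^{2 x} identically.
Matching coefficients of the independent functions:
  [y^{4}]:  36 A^{2} = 324
  [e^{2 x}]:  - B^{2} = -9
These equations allow (A, B) = (-3, -3) or (-3, 3) or (3, -3) or (3, 3).
Impose the point condition(s):
  u(0, 1) = 6  ⟹  A + B = 6
Only A = 3, B = 3 satisfies everything.
Hence u(x, y) = 3 y^{3} + 3 e^{x}.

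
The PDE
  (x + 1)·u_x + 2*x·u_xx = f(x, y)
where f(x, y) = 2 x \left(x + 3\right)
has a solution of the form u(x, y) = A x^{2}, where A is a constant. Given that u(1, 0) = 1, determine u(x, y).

Substitute the ansatz u = A x^{2} into the left-hand side.
Derivatives of the ansatz:
  u_x = 2 A x
  u_xx = 2 A
Term by term:
  (x + 1)·u_x = 2 A x^{2} + 2 A x
  2*x·u_xx = 4 A x
So the left-hand side equals
  2 A x^{2} + 6 A x
This must equal f(x, y) identically; expanded, f = 2 x^{2} + 6 x.
Matching coefficients of the independent functions:
  [x]:  6 A = 6
  [x^{2}]:  2 A = 2
Solving: A = 1.
Check against the point condition:
  u(1, 0) = 1  ⟹  A = 1  ✓
Hence u(x, y) = x^{2}.

Answer: u(x, y) = x^{2}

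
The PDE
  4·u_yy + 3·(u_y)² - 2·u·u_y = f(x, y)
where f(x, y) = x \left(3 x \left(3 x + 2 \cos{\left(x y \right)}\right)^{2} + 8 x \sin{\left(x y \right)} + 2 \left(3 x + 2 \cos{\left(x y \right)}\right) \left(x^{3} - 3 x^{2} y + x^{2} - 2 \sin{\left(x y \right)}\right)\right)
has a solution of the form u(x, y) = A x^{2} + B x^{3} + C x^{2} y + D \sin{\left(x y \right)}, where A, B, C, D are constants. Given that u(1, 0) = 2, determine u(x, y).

Substitute the ansatz u = A x^{2} + B x^{3} + C x^{2} y + D \sin{\left(x y \right)} into the left-hand side.
Derivatives of the ansatz:
  u_yy = - D x^{2} \sin{\left(x y \right)}
  u_y = C x^{2} + D x \cos{\left(x y \right)}
Term by term:
  4·u_yy = - 4 D x^{2} \sin{\left(x y \right)}
  3·(u_y)² = 3 C^{2} x^{4} + 6 C D x^{3} \cos{\left(x y \right)} + 3 D^{2} x^{2} \cos^{2}{\left(x y \right)}
  -2·u·u_y = - 2 A C x^{4} - 2 A D x^{3} \cos{\left(x y \right)} - 2 B C x^{5} - 2 B D x^{4} \cos{\left(x y \right)} - 2 C^{2} x^{4} y - 2 C D x^{3} y \cos{\left(x y \right)} - 2 C D x^{2} \sin{\left(x y \right)} - 2 D^{2} x \sin{\left(x y \right)} \cos{\left(x y \right)}
So the left-hand side equals
  - 2 A C x^{4} - 2 A D x^{3} \cos{\left(x y \right)} - 2 B C x^{5} - 2 B D x^{4} \cos{\left(x y \right)} - 2 C^{2} x^{4} y + 3 C^{2} x^{4} - 2 C D x^{3} y \cos{\left(x y \right)} + 6 C D x^{3} \cos{\left(x y \right)} - 2 C D x^{2} \sin{\left(x y \right)} + 3 D^{2} x^{2} \cos^{2}{\left(x y \right)} - 2 D^{2} x \sin{\left(x y \right)} \cos{\left(x y \right)} - 4 D x^{2} \sin{\left(x y \right)}
This must equal f(x, y) identically; expanded, f = 6 x^{5} - 18 x^{4} y + 4 x^{4} \cos{\left(x y \right)} + 33 x^{4} - 12 x^{3} y \cos{\left(x y \right)} + 40 x^{3} \cos{\left(x y \right)} - 4 x^{2} \sin{\left(x y \right)} + 12 x^{2} \cos^{2}{\left(x y \right)} - 8 x \sin{\left(x y \right)} \cos{\left(x y \right)}.
Matching coefficients of the independent functions:
  [x^{4}]:  - 2 A C + 3 C^{2} = 33
  [x^{5}]:  - 2 B C = 6
  [x^{2} \sin{\left(x y \right)}]:  - 2 C D - 4 D = -4
  [x^{2} \cos^{2}{\left(x y \right)}]:  3 D^{2} = 12
  [x^{3} \cos{\left(x y \right)}]:  - 2 A D + 6 C D = 40
  [x^{4} y]:  - 2 C^{2} = -18
  [x^{4} \cos{\left(x y \right)}]:  - 2 B D = 4
  [x \sin{\left(x y \right)} \cos{\left(x y \right)}]:  - 2 D^{2} = -8
  [x^{3} y \cos{\left(x y \right)}]:  - 2 C D = -12
Solving: A = 1, B = 1, C = -3, D = -2.
Check against the point condition:
  u(1, 0) = 2  ⟹  A + B = 2  ✓
Hence u(x, y) = x^{3} - 3 x^{2} y + x^{2} - 2 \sin{\left(x y \right)}.

Answer: u(x, y) = x^{3} - 3 x^{2} y + x^{2} - 2 \sin{\left(x y \right)}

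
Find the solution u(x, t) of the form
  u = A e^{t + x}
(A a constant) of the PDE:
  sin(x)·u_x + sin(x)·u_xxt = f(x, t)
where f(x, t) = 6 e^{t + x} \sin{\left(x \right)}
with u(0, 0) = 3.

Substitute the ansatz u = A e^{t + x} into the left-hand side.
Derivatives of the ansatz:
  u_x = A e^{t} e^{x}
  u_xxt = A e^{t} e^{x}
Term by term:
  sin(x)·u_x = A e^{t} e^{x} \sin{\left(x \right)}
  sin(x)·u_xxt = A e^{t} e^{x} \sin{\left(x \right)}
So the left-hand side equals
  2 A e^{t} e^{x} \sin{\left(x \right)}
This must equal f(x, t) identically; expanded, f = 6 e^{t} e^{x} \sin{\left(x \right)}.
Matching coefficients of the independent functions:
  [e^{t} e^{x} \sin{\left(x \right)}]:  2 A = 6
Solving: A = 3.
Check against the point condition:
  u(0, 0) = 3  ⟹  A = 3  ✓
Hence u(x, t) = 3 e^{t + x}.

Answer: u(x, t) = 3 e^{t + x}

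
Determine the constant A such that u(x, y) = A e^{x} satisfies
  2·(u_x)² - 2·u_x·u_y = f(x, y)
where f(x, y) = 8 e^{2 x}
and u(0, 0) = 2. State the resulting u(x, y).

Substitute the ansatz u = A e^{x} into the left-hand side.
Derivatives of the ansatz:
  u_x = A e^{x}
  u_y = 0
Term by term:
  2·(u_x)² = 2 A^{2} e^{2 x}
  -2·u_x·u_y = 0
So the left-hand side equals
  2 A^{2} e^{2 x}
This must equal f(x, y) = 8 e^{2 x} identically.
Matching coefficients of the independent functions:
  [e^{2 x}]:  2 A^{2} = 8
These equations allow (A) = (-2) or (2).
Impose the point condition(s):
  u(0, 0) = 2  ⟹  A = 2
Only A = 2 satisfies everything.
Hence u(x, y) = 2 e^{x}.

Answer: u(x, y) = 2 e^{x}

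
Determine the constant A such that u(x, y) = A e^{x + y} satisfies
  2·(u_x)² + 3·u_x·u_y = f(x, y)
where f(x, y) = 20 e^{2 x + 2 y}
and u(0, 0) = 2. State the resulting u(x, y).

Answer: u(x, y) = 2 e^{x + y}

Derivation:
Substitute the ansatz u = A e^{x + y} into the left-hand side.
Derivatives of the ansatz:
  u_x = A e^{x} e^{y}
  u_y = A e^{x} e^{y}
Term by term:
  2·(u_x)² = 2 A^{2} e^{2 x} e^{2 y}
  3·u_x·u_y = 3 A^{2} e^{2 x} e^{2 y}
So the left-hand side equals
  5 A^{2} e^{2 x} e^{2 y}
This must equal f(x, y) identically; expanded, f = 20 e^{2 x} e^{2 y}.
Matching coefficients of the independent functions:
  [e^{2 x} e^{2 y}]:  5 A^{2} = 20
These equations allow (A) = (-2) or (2).
Impose the point condition(s):
  u(0, 0) = 2  ⟹  A = 2
Only A = 2 satisfies everything.
Hence u(x, y) = 2 e^{x + y}.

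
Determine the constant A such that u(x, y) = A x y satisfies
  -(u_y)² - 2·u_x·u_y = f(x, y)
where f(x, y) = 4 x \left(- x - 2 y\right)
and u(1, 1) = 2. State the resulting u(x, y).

Substitute the ansatz u = A x y into the left-hand side.
Derivatives of the ansatz:
  u_y = A x
  u_x = A y
Term by term:
  -(u_y)² = - A^{2} x^{2}
  -2·u_x·u_y = - 2 A^{2} x y
So the left-hand side equals
  - A^{2} x^{2} - 2 A^{2} x y
This must equal f(x, y) identically; expanded, f = - 4 x^{2} - 8 x y.
Matching coefficients of the independent functions:
  [x^{2}]:  - A^{2} = -4
  [x y]:  - 2 A^{2} = -8
These equations allow (A) = (-2) or (2).
Impose the point condition(s):
  u(1, 1) = 2  ⟹  A = 2
Only A = 2 satisfies everything.
Hence u(x, y) = 2 x y.

Answer: u(x, y) = 2 x y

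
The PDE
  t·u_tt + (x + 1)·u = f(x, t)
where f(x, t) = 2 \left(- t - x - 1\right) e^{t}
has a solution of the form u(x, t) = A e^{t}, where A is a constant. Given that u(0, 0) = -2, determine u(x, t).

Substitute the ansatz u = A e^{t} into the left-hand side.
Derivatives of the ansatz:
  u_tt = A e^{t}
Term by term:
  t·u_tt = A t e^{t}
  (x + 1)·u = A x e^{t} + A e^{t}
So the left-hand side equals
  A t e^{t} + A x e^{t} + A e^{t}
This must equal f(x, t) identically; expanded, f = - 2 t e^{t} - 2 x e^{t} - 2 e^{t}.
Matching coefficients of the independent functions:
  [t e^{t}, x e^{t}, e^{t}]:  A = -2
Solving: A = -2.
Check against the point condition:
  u(0, 0) = -2  ⟹  A = -2  ✓
Hence u(x, t) = - 2 e^{t}.

Answer: u(x, t) = - 2 e^{t}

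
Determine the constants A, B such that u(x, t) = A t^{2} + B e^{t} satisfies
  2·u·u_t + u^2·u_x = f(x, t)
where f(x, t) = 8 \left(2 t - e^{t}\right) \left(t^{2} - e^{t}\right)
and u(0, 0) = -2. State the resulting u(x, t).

Substitute the ansatz u = A t^{2} + B e^{t} into the left-hand side.
Derivatives of the ansatz:
  u_t = 2 A t + B e^{t}
  u_x = 0
Term by term:
  2·u·u_t = 4 A^{2} t^{3} + 2 A B t^{2} e^{t} + 4 A B t e^{t} + 2 B^{2} e^{2 t}
  u^2·u_x = 0
So the left-hand side equals
  4 A^{2} t^{3} + 2 A B t^{2} e^{t} + 4 A B t e^{t} + 2 B^{2} e^{2 t}
This must equal f(x, t) identically; expanded, f = 16 t^{3} - 8 t^{2} e^{t} - 16 t e^{t} + 8 e^{2 t}.
Matching coefficients of the independent functions:
  [t^{3}]:  4 A^{2} = 16
  [t e^{t}]:  4 A B = -16
  [t^{2} e^{t}]:  2 A B = -8
  [e^{2 t}]:  2 B^{2} = 8
These equations allow (A, B) = (-2, 2) or (2, -2).
Impose the point condition(s):
  u(0, 0) = -2  ⟹  B = -2
Only A = 2, B = -2 satisfies everything.
Hence u(x, t) = 2 t^{2} - 2 e^{t}.

Answer: u(x, t) = 2 t^{2} - 2 e^{t}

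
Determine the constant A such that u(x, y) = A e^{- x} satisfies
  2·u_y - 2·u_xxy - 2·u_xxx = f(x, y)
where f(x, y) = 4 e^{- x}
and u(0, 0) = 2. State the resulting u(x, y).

Answer: u(x, y) = 2 e^{- x}

Derivation:
Substitute the ansatz u = A e^{- x} into the left-hand side.
Derivatives of the ansatz:
  u_y = 0
  u_xxy = 0
  u_xxx = - A e^{- x}
Term by term:
  2·u_y = 0
  -2·u_xxy = 0
  -2·u_xxx = 2 A e^{- x}
So the left-hand side equals
  2 A e^{- x}
This must equal f(x, y) = 4 e^{- x} identically.
Matching coefficients of the independent functions:
  [e^{- x}]:  2 A = 4
Solving: A = 2.
Check against the point condition:
  u(0, 0) = 2  ⟹  A = 2  ✓
Hence u(x, y) = 2 e^{- x}.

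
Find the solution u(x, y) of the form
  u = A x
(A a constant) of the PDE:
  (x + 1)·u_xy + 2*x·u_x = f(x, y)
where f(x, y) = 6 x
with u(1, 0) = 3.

Answer: u(x, y) = 3 x

Derivation:
Substitute the ansatz u = A x into the left-hand side.
Derivatives of the ansatz:
  u_xy = 0
  u_x = A
Term by term:
  (x + 1)·u_xy = 0
  2*x·u_x = 2 A x
So the left-hand side equals
  2 A x
This must equal f(x, y) = 6 x identically.
Matching coefficients of the independent functions:
  [x]:  2 A = 6
Solving: A = 3.
Check against the point condition:
  u(1, 0) = 3  ⟹  A = 3  ✓
Hence u(x, y) = 3 x.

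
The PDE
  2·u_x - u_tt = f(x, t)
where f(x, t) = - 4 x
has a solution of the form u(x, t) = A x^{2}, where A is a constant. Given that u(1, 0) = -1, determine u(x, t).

Answer: u(x, t) = - x^{2}

Derivation:
Substitute the ansatz u = A x^{2} into the left-hand side.
Derivatives of the ansatz:
  u_x = 2 A x
  u_tt = 0
Term by term:
  2·u_x = 4 A x
  -u_tt = 0
So the left-hand side equals
  4 A x
This must equal f(x, t) = - 4 x identically.
Matching coefficients of the independent functions:
  [x]:  4 A = -4
Solving: A = -1.
Check against the point condition:
  u(1, 0) = -1  ⟹  A = -1  ✓
Hence u(x, t) = - x^{2}.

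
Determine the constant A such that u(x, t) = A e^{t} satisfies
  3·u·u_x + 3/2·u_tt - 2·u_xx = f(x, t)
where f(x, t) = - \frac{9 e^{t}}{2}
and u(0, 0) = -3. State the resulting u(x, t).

Answer: u(x, t) = - 3 e^{t}

Derivation:
Substitute the ansatz u = A e^{t} into the left-hand side.
Derivatives of the ansatz:
  u_x = 0
  u_tt = A e^{t}
  u_xx = 0
Term by term:
  3·u·u_x = 0
  3/2·u_tt = \frac{3 A e^{t}}{2}
  -2·u_xx = 0
So the left-hand side equals
  \frac{3 A e^{t}}{2}
This must equal f(x, t) = - \frac{9 e^{t}}{2} identically.
Matching coefficients of the independent functions:
  [e^{t}]:  \frac{3 A}{2} = - \frac{9}{2}
Solving: A = -3.
Check against the point condition:
  u(0, 0) = -3  ⟹  A = -3  ✓
Hence u(x, t) = - 3 e^{t}.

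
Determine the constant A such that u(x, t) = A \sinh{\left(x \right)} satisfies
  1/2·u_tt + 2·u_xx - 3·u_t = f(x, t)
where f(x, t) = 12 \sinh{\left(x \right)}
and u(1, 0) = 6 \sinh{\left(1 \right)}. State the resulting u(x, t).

Substitute the ansatz u = A \sinh{\left(x \right)} into the left-hand side.
Derivatives of the ansatz:
  u_tt = 0
  u_xx = A \sinh{\left(x \right)}
  u_t = 0
Term by term:
  1/2·u_tt = 0
  2·u_xx = 2 A \sinh{\left(x \right)}
  -3·u_t = 0
So the left-hand side equals
  2 A \sinh{\left(x \right)}
This must equal f(x, t) = 12 \sinh{\left(x \right)} identically.
Matching coefficients of the independent functions:
  [\sinh{\left(x \right)}]:  2 A = 12
Solving: A = 6.
Check against the point condition:
  u(1, 0) = 6 \sinh{\left(1 \right)}  ⟹  A \sinh{\left(1 \right)} = 6 \sinh{\left(1 \right)}  ✓
Hence u(x, t) = 6 \sinh{\left(x \right)}.

Answer: u(x, t) = 6 \sinh{\left(x \right)}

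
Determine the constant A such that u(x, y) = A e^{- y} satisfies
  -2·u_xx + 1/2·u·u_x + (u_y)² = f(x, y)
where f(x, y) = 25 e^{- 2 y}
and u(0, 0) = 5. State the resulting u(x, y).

Substitute the ansatz u = A e^{- y} into the left-hand side.
Derivatives of the ansatz:
  u_xx = 0
  u_x = 0
  u_y = - A e^{- y}
Term by term:
  -2·u_xx = 0
  1/2·u·u_x = 0
  (u_y)² = A^{2} e^{- 2 y}
So the left-hand side equals
  A^{2} e^{- 2 y}
This must equal f(x, y) = 25 e^{- 2 y} identically.
Matching coefficients of the independent functions:
  [e^{- 2 y}]:  A^{2} = 25
These equations allow (A) = (-5) or (5).
Impose the point condition(s):
  u(0, 0) = 5  ⟹  A = 5
Only A = 5 satisfies everything.
Hence u(x, y) = 5 e^{- y}.

Answer: u(x, y) = 5 e^{- y}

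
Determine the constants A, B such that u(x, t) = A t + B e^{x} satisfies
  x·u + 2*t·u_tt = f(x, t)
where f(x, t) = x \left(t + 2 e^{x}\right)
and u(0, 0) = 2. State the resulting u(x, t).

Substitute the ansatz u = A t + B e^{x} into the left-hand side.
Derivatives of the ansatz:
  u_tt = 0
Term by term:
  x·u = A t x + B x e^{x}
  2*t·u_tt = 0
So the left-hand side equals
  A t x + B x e^{x}
This must equal f(x, t) = x \left(t + 2 e^{x}\right) identically.
Matching coefficients of the independent functions:
  [t x]:  A = 1
  [x e^{x}]:  B = 2
Solving: A = 1, B = 2.
Check against the point condition:
  u(0, 0) = 2  ⟹  B = 2  ✓
Hence u(x, t) = t + 2 e^{x}.

Answer: u(x, t) = t + 2 e^{x}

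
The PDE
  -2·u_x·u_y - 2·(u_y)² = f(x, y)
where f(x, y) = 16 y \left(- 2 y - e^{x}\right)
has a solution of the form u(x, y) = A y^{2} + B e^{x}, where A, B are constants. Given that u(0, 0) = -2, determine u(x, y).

Substitute the ansatz u = A y^{2} + B e^{x} into the left-hand side.
Derivatives of the ansatz:
  u_x = B e^{x}
  u_y = 2 A y
Term by term:
  -2·u_x·u_y = - 4 A B y e^{x}
  -2·(u_y)² = - 8 A^{2} y^{2}
So the left-hand side equals
  - 8 A^{2} y^{2} - 4 A B y e^{x}
This must equal f(x, y) identically; expanded, f = - 32 y^{2} - 16 y e^{x}.
Matching coefficients of the independent functions:
  [y^{2}]:  - 8 A^{2} = -32
  [y e^{x}]:  - 4 A B = -16
These equations allow (A, B) = (-2, -2) or (2, 2).
Impose the point condition(s):
  u(0, 0) = -2  ⟹  B = -2
Only A = -2, B = -2 satisfies everything.
Hence u(x, y) = - 2 y^{2} - 2 e^{x}.

Answer: u(x, y) = - 2 y^{2} - 2 e^{x}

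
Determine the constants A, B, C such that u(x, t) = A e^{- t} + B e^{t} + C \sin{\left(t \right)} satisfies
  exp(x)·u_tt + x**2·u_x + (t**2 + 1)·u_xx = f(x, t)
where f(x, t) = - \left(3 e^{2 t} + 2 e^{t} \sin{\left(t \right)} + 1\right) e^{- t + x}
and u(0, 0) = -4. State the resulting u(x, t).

Substitute the ansatz u = A e^{- t} + B e^{t} + C \sin{\left(t \right)} into the left-hand side.
Derivatives of the ansatz:
  u_tt = A e^{- t} + B e^{t} - C \sin{\left(t \right)}
  u_x = 0
  u_xx = 0
Term by term:
  exp(x)·u_tt = A e^{- t} e^{x} + B e^{t} e^{x} - C e^{x} \sin{\left(t \right)}
  x**2·u_x = 0
  (t**2 + 1)·u_xx = 0
So the left-hand side equals
  A e^{- t} e^{x} + B e^{t} e^{x} - C e^{x} \sin{\left(t \right)}
This must equal f(x, t) identically; expanded, f = - 3 e^{t} e^{x} - 2 e^{x} \sin{\left(t \right)} - e^{- t} e^{x}.
Matching coefficients of the independent functions:
  [e^{- t} e^{x}]:  A = -1
  [e^{t} e^{x}]:  B = -3
  [e^{x} \sin{\left(t \right)}]:  - C = -2
Solving: A = -1, B = -3, C = 2.
Check against the point condition:
  u(0, 0) = -4  ⟹  A + B = -4  ✓
Hence u(x, t) = - 3 e^{t} + 2 \sin{\left(t \right)} - e^{- t}.

Answer: u(x, t) = - 3 e^{t} + 2 \sin{\left(t \right)} - e^{- t}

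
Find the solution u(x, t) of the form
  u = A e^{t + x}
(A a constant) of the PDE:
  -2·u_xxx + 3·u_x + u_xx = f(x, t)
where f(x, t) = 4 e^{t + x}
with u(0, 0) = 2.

Substitute the ansatz u = A e^{t + x} into the left-hand side.
Derivatives of the ansatz:
  u_xxx = A e^{t} e^{x}
  u_x = A e^{t} e^{x}
  u_xx = A e^{t} e^{x}
Term by term:
  -2·u_xxx = - 2 A e^{t} e^{x}
  3·u_x = 3 A e^{t} e^{x}
  u_xx = A e^{t} e^{x}
So the left-hand side equals
  2 A e^{t} e^{x}
This must equal f(x, t) identically; expanded, f = 4 e^{t} e^{x}.
Matching coefficients of the independent functions:
  [e^{t} e^{x}]:  2 A = 4
Solving: A = 2.
Check against the point condition:
  u(0, 0) = 2  ⟹  A = 2  ✓
Hence u(x, t) = 2 e^{t + x}.

Answer: u(x, t) = 2 e^{t + x}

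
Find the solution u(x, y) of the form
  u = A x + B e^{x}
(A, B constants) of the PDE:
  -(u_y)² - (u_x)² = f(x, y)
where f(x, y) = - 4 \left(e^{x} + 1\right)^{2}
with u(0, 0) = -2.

Answer: u(x, y) = - 2 x - 2 e^{x}

Derivation:
Substitute the ansatz u = A x + B e^{x} into the left-hand side.
Derivatives of the ansatz:
  u_y = 0
  u_x = A + B e^{x}
Term by term:
  -(u_y)² = 0
  -(u_x)² = - A^{2} - 2 A B e^{x} - B^{2} e^{2 x}
So the left-hand side equals
  - A^{2} - 2 A B e^{x} - B^{2} e^{2 x}
This must equal f(x, y) identically; expanded, f = - 4 e^{2 x} - 8 e^{x} - 4.
Matching coefficients of the independent functions:
  [constant term]:  - A^{2} = -4
  [e^{x}]:  - 2 A B = -8
  [e^{2 x}]:  - B^{2} = -4
These equations allow (A, B) = (-2, -2) or (2, 2).
Impose the point condition(s):
  u(0, 0) = -2  ⟹  B = -2
Only A = -2, B = -2 satisfies everything.
Hence u(x, y) = - 2 x - 2 e^{x}.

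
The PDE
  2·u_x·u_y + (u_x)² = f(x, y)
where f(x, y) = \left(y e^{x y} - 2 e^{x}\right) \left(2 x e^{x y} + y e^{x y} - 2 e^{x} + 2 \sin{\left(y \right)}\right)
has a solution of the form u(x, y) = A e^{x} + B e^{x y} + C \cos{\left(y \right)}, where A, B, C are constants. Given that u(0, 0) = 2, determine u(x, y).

Substitute the ansatz u = A e^{x} + B e^{x y} + C \cos{\left(y \right)} into the left-hand side.
Derivatives of the ansatz:
  u_x = A e^{x} + B y e^{x y}
  u_y = B x e^{x y} - C \sin{\left(y \right)}
Term by term:
  2·u_x·u_y = 2 A B x e^{x} e^{x y} - 2 A C e^{x} \sin{\left(y \right)} + 2 B^{2} x y e^{2 x y} - 2 B C y e^{x y} \sin{\left(y \right)}
  (u_x)² = A^{2} e^{2 x} + 2 A B y e^{x} e^{x y} + B^{2} y^{2} e^{2 x y}
So the left-hand side equals
  A^{2} e^{2 x} + 2 A B x e^{x} e^{x y} + 2 A B y e^{x} e^{x y} - 2 A C e^{x} \sin{\left(y \right)} + 2 B^{2} x y e^{2 x y} + B^{2} y^{2} e^{2 x y} - 2 B C y e^{x y} \sin{\left(y \right)}
This must equal f(x, y) identically; expanded, f = 2 x y e^{2 x y} - 4 x e^{x} e^{x y} + y^{2} e^{2 x y} - 4 y e^{x} e^{x y} + 2 y e^{x y} \sin{\left(y \right)} + 4 e^{2 x} - 4 e^{x} \sin{\left(y \right)}.
Matching coefficients of the independent functions:
  [y^{2} e^{2 x y}]:  B^{2} = 1
  [e^{x} \sin{\left(y \right)}]:  - 2 A C = -4
  [x y e^{2 x y}]:  2 B^{2} = 2
  [x e^{x} e^{x y}, y e^{x} e^{x y}]:  2 A B = -4
  [y e^{x y} \sin{\left(y \right)}]:  - 2 B C = 2
  [e^{2 x}]:  A^{2} = 4
These equations allow (A, B, C) = (-2, 1, -1) or (2, -1, 1).
Impose the point condition(s):
  u(0, 0) = 2  ⟹  A + B + C = 2
Only A = 2, B = -1, C = 1 satisfies everything.
Hence u(x, y) = 2 e^{x} - e^{x y} + \cos{\left(y \right)}.

Answer: u(x, y) = 2 e^{x} - e^{x y} + \cos{\left(y \right)}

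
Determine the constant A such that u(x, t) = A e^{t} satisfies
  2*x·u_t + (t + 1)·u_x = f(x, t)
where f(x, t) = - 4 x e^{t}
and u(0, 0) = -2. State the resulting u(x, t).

Substitute the ansatz u = A e^{t} into the left-hand side.
Derivatives of the ansatz:
  u_t = A e^{t}
  u_x = 0
Term by term:
  2*x·u_t = 2 A x e^{t}
  (t + 1)·u_x = 0
So the left-hand side equals
  2 A x e^{t}
This must equal f(x, t) = - 4 x e^{t} identically.
Matching coefficients of the independent functions:
  [x e^{t}]:  2 A = -4
Solving: A = -2.
Check against the point condition:
  u(0, 0) = -2  ⟹  A = -2  ✓
Hence u(x, t) = - 2 e^{t}.

Answer: u(x, t) = - 2 e^{t}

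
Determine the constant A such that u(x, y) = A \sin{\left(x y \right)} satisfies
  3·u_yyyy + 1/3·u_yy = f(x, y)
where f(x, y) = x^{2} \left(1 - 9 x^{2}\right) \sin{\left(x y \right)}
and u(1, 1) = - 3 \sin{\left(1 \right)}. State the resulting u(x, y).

Substitute the ansatz u = A \sin{\left(x y \right)} into the left-hand side.
Derivatives of the ansatz:
  u_yyyy = A x^{4} \sin{\left(x y \right)}
  u_yy = - A x^{2} \sin{\left(x y \right)}
Term by term:
  3·u_yyyy = 3 A x^{4} \sin{\left(x y \right)}
  1/3·u_yy = - \frac{A x^{2} \sin{\left(x y \right)}}{3}
So the left-hand side equals
  3 A x^{4} \sin{\left(x y \right)} - \frac{A x^{2} \sin{\left(x y \right)}}{3}
This must equal f(x, y) identically; expanded, f = - 9 x^{4} \sin{\left(x y \right)} + x^{2} \sin{\left(x y \right)}.
Matching coefficients of the independent functions:
  [x^{2} \sin{\left(x y \right)}]:  - \frac{A}{3} = 1
  [x^{4} \sin{\left(x y \right)}]:  3 A = -9
Solving: A = -3.
Check against the point condition:
  u(1, 1) = - 3 \sin{\left(1 \right)}  ⟹  A \sin{\left(1 \right)} = - 3 \sin{\left(1 \right)}  ✓
Hence u(x, y) = - 3 \sin{\left(x y \right)}.

Answer: u(x, y) = - 3 \sin{\left(x y \right)}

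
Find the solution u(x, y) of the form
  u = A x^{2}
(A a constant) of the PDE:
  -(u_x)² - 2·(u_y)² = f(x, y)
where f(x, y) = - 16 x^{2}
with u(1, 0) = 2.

Substitute the ansatz u = A x^{2} into the left-hand side.
Derivatives of the ansatz:
  u_x = 2 A x
  u_y = 0
Term by term:
  -(u_x)² = - 4 A^{2} x^{2}
  -2·(u_y)² = 0
So the left-hand side equals
  - 4 A^{2} x^{2}
This must equal f(x, y) = - 16 x^{2} identically.
Matching coefficients of the independent functions:
  [x^{2}]:  - 4 A^{2} = -16
These equations allow (A) = (-2) or (2).
Impose the point condition(s):
  u(1, 0) = 2  ⟹  A = 2
Only A = 2 satisfies everything.
Hence u(x, y) = 2 x^{2}.

Answer: u(x, y) = 2 x^{2}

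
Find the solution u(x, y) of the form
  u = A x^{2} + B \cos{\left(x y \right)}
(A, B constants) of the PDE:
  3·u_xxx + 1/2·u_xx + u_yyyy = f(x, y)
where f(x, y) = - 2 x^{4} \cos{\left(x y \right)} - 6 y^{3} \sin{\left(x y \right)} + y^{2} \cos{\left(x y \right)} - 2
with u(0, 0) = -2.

Answer: u(x, y) = - 2 x^{2} - 2 \cos{\left(x y \right)}

Derivation:
Substitute the ansatz u = A x^{2} + B \cos{\left(x y \right)} into the left-hand side.
Derivatives of the ansatz:
  u_xxx = B y^{3} \sin{\left(x y \right)}
  u_xx = 2 A - B y^{2} \cos{\left(x y \right)}
  u_yyyy = B x^{4} \cos{\left(x y \right)}
Term by term:
  3·u_xxx = 3 B y^{3} \sin{\left(x y \right)}
  1/2·u_xx = A - \frac{B y^{2} \cos{\left(x y \right)}}{2}
  u_yyyy = B x^{4} \cos{\left(x y \right)}
So the left-hand side equals
  A + B x^{4} \cos{\left(x y \right)} + 3 B y^{3} \sin{\left(x y \right)} - \frac{B y^{2} \cos{\left(x y \right)}}{2}
This must equal f(x, y) = - 2 x^{4} \cos{\left(x y \right)} - 6 y^{3} \sin{\left(x y \right)} + y^{2} \cos{\left(x y \right)} - 2 identically.
Matching coefficients of the independent functions:
  [constant term]:  A = -2
  [x^{4} \cos{\left(x y \right)}]:  B = -2
  [y^{2} \cos{\left(x y \right)}]:  - \frac{B}{2} = 1
  [y^{3} \sin{\left(x y \right)}]:  3 B = -6
Solving: A = -2, B = -2.
Check against the point condition:
  u(0, 0) = -2  ⟹  B = -2  ✓
Hence u(x, y) = - 2 x^{2} - 2 \cos{\left(x y \right)}.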